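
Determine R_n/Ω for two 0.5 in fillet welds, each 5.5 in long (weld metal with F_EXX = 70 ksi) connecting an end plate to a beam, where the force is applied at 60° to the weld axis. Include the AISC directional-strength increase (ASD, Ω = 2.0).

R_n/Ω ≈ 115 kips

t_e = 0.707 × 0.5 = 0.3535 in; A_we = 0.3535 × 11 = 3.888 in².
Directional factor: 1.0 + 0.5 sin^1.5(60°) = 1.403.
F_nw = 0.6 × 70 × 1.403 = 58.92 ksi.
R_n/Ω = (58.92 × 3.888) / 2.0 = 114.6 kips.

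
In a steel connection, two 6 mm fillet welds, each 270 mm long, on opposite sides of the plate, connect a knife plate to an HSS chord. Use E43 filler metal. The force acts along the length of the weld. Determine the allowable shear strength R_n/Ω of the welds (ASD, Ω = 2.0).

R_n/Ω ≈ 295 kN

E43XX → F_EXX = 430 MPa.
Effective throat t_e = 0.707 × 6 = 4.242 mm.
Total length L = 540 mm; A_we = 4.242 × 540 = 2291 mm².
F_nw = 0.6 F_EXX = 0.6 × 430 = 258 MPa.
R_n = 258 × 2291 × 10⁻³ = 591 kN; R_n/Ω = 591/2.0 = 295.5 kN.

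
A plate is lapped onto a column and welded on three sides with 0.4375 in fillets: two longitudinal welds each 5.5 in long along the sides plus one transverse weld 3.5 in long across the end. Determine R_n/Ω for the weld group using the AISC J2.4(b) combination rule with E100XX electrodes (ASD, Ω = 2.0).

E100XX → F_EXX = 100 ksi.
t_e = 0.707 × 0.4375 = 0.3093 in.
R_nwl = 0.6 × 100 × 0.3093 × 11 = 204.1 kip (longitudinal, 2 welds).
R_nwt = 0.6 × 100 × 0.3093 × 3.5 = 64.96 kip (transverse, base value).
(i) R_nwl + R_nwt = 269.1 kip; (ii) 0.85 R_nwl + 1.5 R_nwt = 271 kip.
R_n = max = 271 kip [governs: (ii)]; R_n/Ω = 135.5 kip.

R_n/Ω ≈ 135 kip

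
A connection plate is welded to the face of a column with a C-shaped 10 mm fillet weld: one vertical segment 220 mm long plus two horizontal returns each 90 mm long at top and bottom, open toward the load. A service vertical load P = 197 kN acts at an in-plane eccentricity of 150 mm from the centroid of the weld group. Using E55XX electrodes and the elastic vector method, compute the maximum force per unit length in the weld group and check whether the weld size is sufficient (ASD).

f_max ≈ 1460 N/mm; NOT adequate

E55XX → F_EXX = 550 MPa.
Total weld length L_w = 400 mm. Treat welds as unit-width lines.
Centroid: x̄ = 2×90×45 / 400 = 20.25 mm from the vertical weld.
Polar moment about centroid: J = I_x + I_y = [220³/12 + 2×90×110²] + [220×20.25² + 2(90³/12 + 90×24.75²)] = 3387000 mm³.
Direct shear f_v = P/L_w = 197×10³ / 400 = 492.5 N/mm (vertical).
Torsion M = P·e = 197×10³ × 150 = 29550000 N·mm.
Critical point at (x, y) = (69.75, 110) from centroid. f_tx = M·y/J = 959.6 N/mm; f_ty = M·x/J = 608.5 N/mm.
Resultant f_max = √[f_tx² + (f_v + f_ty)²] = √[959.6² + (492.5 + 608.5)²] = 1460 N/mm.
Capacity per unit length: r_n/Ω = (1/2.0) × 0.6 × 550 × (0.707 × 10) = 1167 N/mm.
1460 > 1167 → NOT adequate.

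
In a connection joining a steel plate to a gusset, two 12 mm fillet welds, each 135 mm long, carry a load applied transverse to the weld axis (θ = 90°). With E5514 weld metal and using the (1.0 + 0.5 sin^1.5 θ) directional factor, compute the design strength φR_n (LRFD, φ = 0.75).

φR_n ≈ 850 kN

E55XX → F_EXX = 550 MPa.
t_e = 0.707 × 12 = 8.484 mm; A_we = 8.484 × 270 = 2291 mm².
Directional factor: 1.0 + 0.5 sin^1.5(90°) = 1.5.
F_nw = 0.6 × 550 × 1.5 = 495 MPa.
φR_n = 0.75 × 495 × 2291 × 10⁻³ = 850.4 kN.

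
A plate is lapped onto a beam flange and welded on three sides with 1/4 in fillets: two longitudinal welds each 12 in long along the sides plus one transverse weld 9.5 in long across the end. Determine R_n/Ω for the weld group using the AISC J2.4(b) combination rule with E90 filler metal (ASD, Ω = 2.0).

R_n/Ω ≈ 165 kips

E90XX → F_EXX = 90 ksi.
t_e = 0.707 × 0.25 = 0.1767 in.
R_nwl = 0.6 × 90 × 0.1767 × 24 = 229.1 kips (longitudinal, 2 welds).
R_nwt = 0.6 × 90 × 0.1767 × 9.5 = 90.67 kips (transverse, base value).
(i) R_nwl + R_nwt = 319.7 kips; (ii) 0.85 R_nwl + 1.5 R_nwt = 330.7 kips.
R_n = max = 330.7 kips [governs: (ii)]; R_n/Ω = 165.4 kips.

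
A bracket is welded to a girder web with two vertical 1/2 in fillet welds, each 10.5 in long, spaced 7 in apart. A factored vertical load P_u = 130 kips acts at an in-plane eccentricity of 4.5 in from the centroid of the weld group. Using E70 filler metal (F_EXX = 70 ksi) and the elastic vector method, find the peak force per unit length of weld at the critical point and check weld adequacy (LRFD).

f_max ≈ 12.7 kip/in; NOT adequate

Total weld length L_w = 21 in. Treat welds as unit-width lines.
Polar moment about centroid: J = 2[d³/12 + d(b/2)²] = 2[10.5³/12 + 10.5×3.5²] = 450.2 in³.
Direct shear f_v = P/L_w = 130 / 21 = 6.19 kip/in (vertical).
Torsion M = P·e = 130 × 4.5 = 585 kip·in.
Critical point at (x, y) = (3.5, 5.25) from centroid. f_tx = M·y/J = 6.822 kip/in; f_ty = M·x/J = 4.548 kip/in.
Resultant f_max = √[f_tx² + (f_v + f_ty)²] = √[6.822² + (6.19 + 4.548)²] = 12.72 kip/in.
Capacity per unit length: φr_n = 0.75 × 0.6 × 70 × (0.707 × 0.5) = 11.14 kip/in.
12.72 > 11.14 → NOT adequate.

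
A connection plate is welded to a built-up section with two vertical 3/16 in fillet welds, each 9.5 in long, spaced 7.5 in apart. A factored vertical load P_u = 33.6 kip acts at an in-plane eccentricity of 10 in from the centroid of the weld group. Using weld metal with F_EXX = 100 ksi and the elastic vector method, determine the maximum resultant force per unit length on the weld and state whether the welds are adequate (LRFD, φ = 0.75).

Total weld length L_w = 19 in. Treat welds as unit-width lines.
Polar moment about centroid: J = 2[d³/12 + d(b/2)²] = 2[9.5³/12 + 9.5×3.75²] = 410.1 in³.
Direct shear f_v = P/L_w = 33.6 / 19 = 1.768 kip/in (vertical).
Torsion M = P·e = 33.6 × 10 = 336 kip·in.
Critical point at (x, y) = (3.75, 4.75) from centroid. f_tx = M·y/J = 3.892 kip/in; f_ty = M·x/J = 3.073 kip/in.
Resultant f_max = √[f_tx² + (f_v + f_ty)²] = √[3.892² + (1.768 + 3.073)²] = 6.211 kip/in.
Capacity per unit length: φr_n = 0.75 × 0.6 × 100 × (0.707 × 0.1875) = 5.965 kip/in.
6.211 > 5.965 → NOT adequate.

f_max ≈ 6.21 kip/in; NOT adequate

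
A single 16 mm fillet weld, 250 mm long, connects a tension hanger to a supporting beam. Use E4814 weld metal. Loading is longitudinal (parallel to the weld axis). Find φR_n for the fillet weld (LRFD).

E48XX → F_EXX = 480 MPa.
Effective throat t_e = 0.707 × 16 = 11.31 mm.
Total length L = 250 mm; A_we = 11.31 × 250 = 2828 mm².
F_nw = 0.6 F_EXX = 0.6 × 480 = 288 MPa.
φR_n = 0.75 × 288 × 2828 × 10⁻³ = 610.8 kN.

φR_n ≈ 611 kN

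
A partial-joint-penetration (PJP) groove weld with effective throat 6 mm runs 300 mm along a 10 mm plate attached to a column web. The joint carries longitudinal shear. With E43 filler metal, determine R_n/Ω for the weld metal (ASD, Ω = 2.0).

E43XX → F_EXX = 430 MPa.
Effective throat (given) t_e = 6 mm.
A_we = 6 × 300 = 1800 mm².
F_nw = 0.6 F_EXX = 258 MPa.
R_n/Ω = (258 × 1800) / 2.0 × 10⁻³ = 232.2 kN.

R_n/Ω ≈ 232 kN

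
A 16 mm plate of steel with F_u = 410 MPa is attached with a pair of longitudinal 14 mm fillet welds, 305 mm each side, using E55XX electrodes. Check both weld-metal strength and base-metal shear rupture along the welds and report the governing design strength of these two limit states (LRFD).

φR_n ≈ 1490 kN (weld metal governs)

E55XX → F_EXX = 550 MPa.
t_e = 0.707 × 14 = 9.898 mm; L = 610 mm.
Weld metal: φR_n = 0.75 × 0.6 × 550 × 9.898 × 610 × 10⁻³ = 1494 kN.
Base metal (shear rupture): φR_n = 0.75 × 0.6 × 410 × 16 × 610 × 10⁻³ = 1801 kN.
Governing: weld metal.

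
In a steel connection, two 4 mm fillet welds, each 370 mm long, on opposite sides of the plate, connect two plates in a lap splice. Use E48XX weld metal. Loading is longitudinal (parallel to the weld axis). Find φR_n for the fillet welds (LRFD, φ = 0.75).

φR_n ≈ 452 kN

E48XX → F_EXX = 480 MPa.
Effective throat t_e = 0.707 × 4 = 2.828 mm.
Total length L = 740 mm; A_we = 2.828 × 740 = 2093 mm².
F_nw = 0.6 F_EXX = 0.6 × 480 = 288 MPa.
φR_n = 0.75 × 288 × 2093 × 10⁻³ = 452 kN.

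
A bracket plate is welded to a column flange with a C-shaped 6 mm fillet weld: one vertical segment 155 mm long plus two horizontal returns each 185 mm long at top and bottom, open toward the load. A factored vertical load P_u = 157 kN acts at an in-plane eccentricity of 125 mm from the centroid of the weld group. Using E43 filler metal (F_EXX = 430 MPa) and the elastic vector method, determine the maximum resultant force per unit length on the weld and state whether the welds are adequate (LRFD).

Total weld length L_w = 525 mm. Treat welds as unit-width lines.
Centroid: x̄ = 2×185×92.5 / 525 = 65.19 mm from the vertical weld.
Polar moment about centroid: J = I_x + I_y = [155³/12 + 2×185×77.5²] + [155×65.19² + 2(185³/12 + 185×27.31²)] = 4523000 mm³.
Direct shear f_v = P/L_w = 157×10³ / 525 = 299 N/mm (vertical).
Torsion M = P·e = 157×10³ × 125 = 19625000 N·mm.
Critical point at (x, y) = (119.8, 77.5) from centroid. f_tx = M·y/J = 336.3 N/mm; f_ty = M·x/J = 519.9 N/mm.
Resultant f_max = √[f_tx² + (f_v + f_ty)²] = √[336.3² + (299 + 519.9)²] = 885.3 N/mm.
Capacity per unit length: φr_n = 0.75 × 0.6 × 430 × (0.707 × 6) = 820.8 N/mm.
885.3 > 820.8 → NOT adequate.

f_max ≈ 885 N/mm; NOT adequate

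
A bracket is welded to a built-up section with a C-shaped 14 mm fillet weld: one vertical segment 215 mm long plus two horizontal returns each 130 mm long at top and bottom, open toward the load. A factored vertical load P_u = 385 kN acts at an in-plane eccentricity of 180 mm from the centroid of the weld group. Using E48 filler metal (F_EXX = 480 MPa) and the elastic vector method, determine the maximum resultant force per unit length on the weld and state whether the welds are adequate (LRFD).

f_max ≈ 2720 N/mm; NOT adequate

Total weld length L_w = 475 mm. Treat welds as unit-width lines.
Centroid: x̄ = 2×130×65 / 475 = 35.58 mm from the vertical weld.
Polar moment about centroid: J = I_x + I_y = [215³/12 + 2×130×107.5²] + [215×35.58² + 2(130³/12 + 130×29.42²)] = 4696000 mm³.
Direct shear f_v = P/L_w = 385×10³ / 475 = 810.5 N/mm (vertical).
Torsion M = P·e = 385×10³ × 180 = 69300000 N·mm.
Critical point at (x, y) = (94.42, 107.5) from centroid. f_tx = M·y/J = 1586 N/mm; f_ty = M·x/J = 1393 N/mm.
Resultant f_max = √[f_tx² + (f_v + f_ty)²] = √[1586² + (810.5 + 1393)²] = 2715 N/mm.
Capacity per unit length: φr_n = 0.75 × 0.6 × 480 × (0.707 × 14) = 2138 N/mm.
2715 > 2138 → NOT adequate.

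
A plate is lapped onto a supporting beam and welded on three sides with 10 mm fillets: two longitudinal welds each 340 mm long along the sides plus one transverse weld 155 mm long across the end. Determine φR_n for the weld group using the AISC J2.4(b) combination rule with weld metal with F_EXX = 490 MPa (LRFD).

t_e = 0.707 × 10 = 7.07 mm.
R_nwl = 0.6 × 490 × 7.07 × 680 × 10⁻³ = 1413 kN (longitudinal, 2 welds).
R_nwt = 0.6 × 490 × 7.07 × 155 × 10⁻³ = 322.2 kN (transverse, base value).
(i) R_nwl + R_nwt = 1736 kN; (ii) 0.85 R_nwl + 1.5 R_nwt = 1685 kN.
R_n = max = 1736 kN [governs: (i)]; φR_n = 1302 kN.

φR_n ≈ 1300 kN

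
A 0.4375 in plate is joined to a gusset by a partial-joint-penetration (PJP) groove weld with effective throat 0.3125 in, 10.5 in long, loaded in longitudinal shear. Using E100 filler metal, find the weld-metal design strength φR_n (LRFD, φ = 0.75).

E100XX → F_EXX = 100 ksi.
Effective throat (given) t_e = 0.3125 in.
A_we = 0.3125 × 10.5 = 3.281 in².
F_nw = 0.6 F_EXX = 60 ksi.
φR_n = 0.75 × 60 × 3.281 = 147.7 kips.

φR_n ≈ 148 kips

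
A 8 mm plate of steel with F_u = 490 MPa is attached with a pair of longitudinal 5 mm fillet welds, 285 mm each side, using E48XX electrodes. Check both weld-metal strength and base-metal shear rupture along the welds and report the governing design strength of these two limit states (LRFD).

E48XX → F_EXX = 480 MPa.
t_e = 0.707 × 5 = 3.535 mm; L = 570 mm.
Weld metal: φR_n = 0.75 × 0.6 × 480 × 3.535 × 570 × 10⁻³ = 435.2 kN.
Base metal (shear rupture): φR_n = 0.75 × 0.6 × 490 × 8 × 570 × 10⁻³ = 1005 kN.
Governing: weld metal.

φR_n ≈ 435 kN (weld metal governs)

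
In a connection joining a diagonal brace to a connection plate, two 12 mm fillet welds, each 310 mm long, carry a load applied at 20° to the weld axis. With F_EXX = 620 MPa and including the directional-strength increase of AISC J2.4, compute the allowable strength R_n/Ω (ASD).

t_e = 0.707 × 12 = 8.484 mm; A_we = 8.484 × 620 = 5260 mm².
Directional factor: 1.0 + 0.5 sin^1.5(20°) = 1.1.
F_nw = 0.6 × 620 × 1.1 = 409.2 MPa.
R_n/Ω = (409.2 × 5260) / 2.0 × 10⁻³ = 1076 kN.

R_n/Ω ≈ 1080 kN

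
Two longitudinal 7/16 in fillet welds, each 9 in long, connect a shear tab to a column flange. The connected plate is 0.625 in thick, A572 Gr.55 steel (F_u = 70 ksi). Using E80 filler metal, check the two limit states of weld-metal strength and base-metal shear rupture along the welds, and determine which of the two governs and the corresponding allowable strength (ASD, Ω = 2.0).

E80XX → F_EXX = 80 ksi.
t_e = 0.707 × 0.4375 = 0.3093 in; L = 18 in.
Weld metal: R_n/Ω = (1/2.0) × 0.6 × 80 × 0.3093 × 18 = 133.6 kips.
Base metal (shear rupture): R_n/Ω = (1/2.0) × 0.6 × 70 × 0.625 × 18 = 236.2 kips.
Governing: weld metal.

R_n/Ω ≈ 134 kips (weld metal governs)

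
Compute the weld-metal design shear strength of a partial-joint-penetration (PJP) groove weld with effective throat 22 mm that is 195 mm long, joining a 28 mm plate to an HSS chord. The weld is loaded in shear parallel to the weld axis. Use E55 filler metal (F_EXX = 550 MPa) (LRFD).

φR_n ≈ 1060 kN

Effective throat (given) t_e = 22 mm.
A_we = 22 × 195 = 4290 mm².
F_nw = 0.6 F_EXX = 330 MPa.
φR_n = 0.75 × 330 × 4290 × 10⁻³ = 1062 kN.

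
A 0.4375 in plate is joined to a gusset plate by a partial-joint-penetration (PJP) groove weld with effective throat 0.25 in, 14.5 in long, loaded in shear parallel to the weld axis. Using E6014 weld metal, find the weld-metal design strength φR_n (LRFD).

E60XX → F_EXX = 60 ksi.
Effective throat (given) t_e = 0.25 in.
A_we = 0.25 × 14.5 = 3.625 in².
F_nw = 0.6 F_EXX = 36 ksi.
φR_n = 0.75 × 36 × 3.625 = 97.88 kips.

φR_n ≈ 97.9 kips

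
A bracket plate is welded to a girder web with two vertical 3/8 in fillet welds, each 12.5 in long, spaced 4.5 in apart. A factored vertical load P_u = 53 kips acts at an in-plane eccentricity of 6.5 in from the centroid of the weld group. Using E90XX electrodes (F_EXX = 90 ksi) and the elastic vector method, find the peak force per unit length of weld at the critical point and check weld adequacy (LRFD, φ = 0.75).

f_max ≈ 6.11 kip/in; adequate

Total weld length L_w = 25 in. Treat welds as unit-width lines.
Polar moment about centroid: J = 2[d³/12 + d(b/2)²] = 2[12.5³/12 + 12.5×2.25²] = 452.1 in³.
Direct shear f_v = P/L_w = 53 / 25 = 2.12 kip/in (vertical).
Torsion M = P·e = 53 × 6.5 = 344.5 kip·in.
Critical point at (x, y) = (2.25, 6.25) from centroid. f_tx = M·y/J = 4.763 kip/in; f_ty = M·x/J = 1.715 kip/in.
Resultant f_max = √[f_tx² + (f_v + f_ty)²] = √[4.763² + (2.12 + 1.715)²] = 6.114 kip/in.
Capacity per unit length: φr_n = 0.75 × 0.6 × 90 × (0.707 × 0.375) = 10.74 kip/in.
6.114 ≤ 10.74 → adequate.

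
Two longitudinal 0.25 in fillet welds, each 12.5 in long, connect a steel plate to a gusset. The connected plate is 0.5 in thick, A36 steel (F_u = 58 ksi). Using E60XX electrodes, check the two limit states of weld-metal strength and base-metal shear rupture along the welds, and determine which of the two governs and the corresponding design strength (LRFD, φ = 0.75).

φR_n ≈ 119 kips (weld metal governs)

E60XX → F_EXX = 60 ksi.
t_e = 0.707 × 0.25 = 0.1767 in; L = 25 in.
Weld metal: φR_n = 0.75 × 0.6 × 60 × 0.1767 × 25 = 119.3 kips.
Base metal (shear rupture): φR_n = 0.75 × 0.6 × 58 × 0.5 × 25 = 326.2 kips.
Governing: weld metal.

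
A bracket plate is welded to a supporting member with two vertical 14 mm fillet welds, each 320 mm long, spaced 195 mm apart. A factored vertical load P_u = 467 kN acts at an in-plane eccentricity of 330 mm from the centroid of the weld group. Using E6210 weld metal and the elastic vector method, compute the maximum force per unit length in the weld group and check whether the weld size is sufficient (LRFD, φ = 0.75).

f_max ≈ 2950 N/mm; NOT adequate

E62XX → F_EXX = 620 MPa.
Total weld length L_w = 640 mm. Treat welds as unit-width lines.
Polar moment about centroid: J = 2[d³/12 + d(b/2)²] = 2[320³/12 + 320×97.5²] = 11550000 mm³.
Direct shear f_v = P/L_w = 467×10³ / 640 = 729.7 N/mm (vertical).
Torsion M = P·e = 467×10³ × 330 = 154110000 N·mm.
Critical point at (x, y) = (97.5, 160) from centroid. f_tx = M·y/J = 2136 N/mm; f_ty = M·x/J = 1301 N/mm.
Resultant f_max = √[f_tx² + (f_v + f_ty)²] = √[2136² + (729.7 + 1301)²] = 2947 N/mm.
Capacity per unit length: φr_n = 0.75 × 0.6 × 620 × (0.707 × 14) = 2762 N/mm.
2947 > 2762 → NOT adequate.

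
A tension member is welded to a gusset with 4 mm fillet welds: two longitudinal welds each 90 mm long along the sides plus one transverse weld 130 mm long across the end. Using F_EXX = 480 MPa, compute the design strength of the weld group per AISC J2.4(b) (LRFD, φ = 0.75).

t_e = 0.707 × 4 = 2.828 mm.
R_nwl = 0.6 × 480 × 2.828 × 180 × 10⁻³ = 146.6 kN (longitudinal, 2 welds).
R_nwt = 0.6 × 480 × 2.828 × 130 × 10⁻³ = 105.9 kN (transverse, base value).
(i) R_nwl + R_nwt = 252.5 kN; (ii) 0.85 R_nwl + 1.5 R_nwt = 283.4 kN.
R_n = max = 283.4 kN [governs: (ii)]; φR_n = 212.6 kN.

φR_n ≈ 213 kN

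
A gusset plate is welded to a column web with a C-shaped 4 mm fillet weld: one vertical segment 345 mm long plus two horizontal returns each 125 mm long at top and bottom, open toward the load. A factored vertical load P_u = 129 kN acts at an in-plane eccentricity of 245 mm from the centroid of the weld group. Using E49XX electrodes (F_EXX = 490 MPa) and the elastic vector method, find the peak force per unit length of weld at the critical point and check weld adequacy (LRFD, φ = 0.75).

f_max ≈ 669 N/mm; NOT adequate

Total weld length L_w = 595 mm. Treat welds as unit-width lines.
Centroid: x̄ = 2×125×62.5 / 595 = 26.26 mm from the vertical weld.
Polar moment about centroid: J = I_x + I_y = [345³/12 + 2×125×172.5²] + [345×26.26² + 2(125³/12 + 125×36.24²)] = 11750000 mm³.
Direct shear f_v = P/L_w = 129×10³ / 595 = 216.8 N/mm (vertical).
Torsion M = P·e = 129×10³ × 245 = 31605000 N·mm.
Critical point at (x, y) = (98.74, 172.5) from centroid. f_tx = M·y/J = 463.9 N/mm; f_ty = M·x/J = 265.5 N/mm.
Resultant f_max = √[f_tx² + (f_v + f_ty)²] = √[463.9² + (216.8 + 265.5)²] = 669.2 N/mm.
Capacity per unit length: φr_n = 0.75 × 0.6 × 490 × (0.707 × 4) = 623.6 N/mm.
669.2 > 623.6 → NOT adequate.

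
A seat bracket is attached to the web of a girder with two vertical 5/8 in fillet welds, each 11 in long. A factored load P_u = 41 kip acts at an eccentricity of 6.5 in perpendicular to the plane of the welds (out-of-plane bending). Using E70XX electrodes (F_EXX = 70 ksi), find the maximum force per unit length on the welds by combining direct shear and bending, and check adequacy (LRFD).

L_w = 2 × 11 = 22 in; section modulus (unit throat) S = 2 × L²/6 = 40.33 in².
Direct shear f_v = P/L_w = 41/22 = 1.864 kip/in.
Moment M = P × e = 41 × 6.5 = 266.5 kip·in; bending f_b = M/S = 6.607 kip/in.
f_max = √(f_v² + f_b²) = √(1.864² + 6.607²) = 6.865 kip/in.
φr_n = 0.75 × 0.6 × 70 × (0.707 × 0.625) = 13.92 kip/in → adequate.

f_max ≈ 6.87 kip/in; adequate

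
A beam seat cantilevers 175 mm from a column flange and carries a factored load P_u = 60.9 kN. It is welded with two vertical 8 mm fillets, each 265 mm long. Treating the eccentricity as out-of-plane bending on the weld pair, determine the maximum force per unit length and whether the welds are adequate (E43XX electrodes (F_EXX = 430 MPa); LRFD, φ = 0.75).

f_max ≈ 470 N/mm; adequate

L_w = 2 × 265 = 530 mm; section modulus (unit throat) S = 2 × L²/6 = 23410 mm².
Direct shear f_v = P/L_w = 60.9×10³/530 = 114.9 N/mm.
Moment M = P × e = 60.9×10³ × 175 = 10658000 N·mm; bending f_b = M/S = 455.3 N/mm.
f_max = √(f_v² + f_b²) = √(114.9² + 455.3²) = 469.6 N/mm.
φr_n = 0.75 × 0.6 × 430 × (0.707 × 8) = 1094 N/mm → adequate.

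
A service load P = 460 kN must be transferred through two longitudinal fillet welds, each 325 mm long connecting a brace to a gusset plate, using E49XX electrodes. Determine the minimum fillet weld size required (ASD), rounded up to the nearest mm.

E49XX → F_EXX = 490 MPa.
Total weld length L = 650 mm.
Required throat t_e = P × Ω / (0.6 F_EXX × L) = 460 × 2.0 / (0.6 × 490 × 650 × 10⁻³) = 4.814 mm.
Required leg w = t_e / 0.707 = 6.809 mm → use 7 mm.

w = 7 mm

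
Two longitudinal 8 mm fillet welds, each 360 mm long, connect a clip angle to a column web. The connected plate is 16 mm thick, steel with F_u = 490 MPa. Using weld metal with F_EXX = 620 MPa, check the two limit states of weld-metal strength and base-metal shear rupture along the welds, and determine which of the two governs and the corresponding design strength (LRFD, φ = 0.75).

φR_n ≈ 1140 kN (weld metal governs)

t_e = 0.707 × 8 = 5.656 mm; L = 720 mm.
Weld metal: φR_n = 0.75 × 0.6 × 620 × 5.656 × 720 × 10⁻³ = 1136 kN.
Base metal (shear rupture): φR_n = 0.75 × 0.6 × 490 × 16 × 720 × 10⁻³ = 2540 kN.
Governing: weld metal.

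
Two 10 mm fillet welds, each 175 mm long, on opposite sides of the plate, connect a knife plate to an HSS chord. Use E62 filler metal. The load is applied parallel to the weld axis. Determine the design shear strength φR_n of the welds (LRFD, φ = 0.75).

φR_n ≈ 690 kN

E62XX → F_EXX = 620 MPa.
Effective throat t_e = 0.707 × 10 = 7.07 mm.
Total length L = 350 mm; A_we = 7.07 × 350 = 2474 mm².
F_nw = 0.6 F_EXX = 0.6 × 620 = 372 MPa.
φR_n = 0.75 × 372 × 2474 × 10⁻³ = 690.4 kN.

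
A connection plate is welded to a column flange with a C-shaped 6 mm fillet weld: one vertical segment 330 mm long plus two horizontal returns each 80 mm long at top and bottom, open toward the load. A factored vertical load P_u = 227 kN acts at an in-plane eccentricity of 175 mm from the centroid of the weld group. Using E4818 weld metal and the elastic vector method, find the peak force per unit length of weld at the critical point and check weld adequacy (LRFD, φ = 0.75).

f_max ≈ 1180 N/mm; NOT adequate

E48XX → F_EXX = 480 MPa.
Total weld length L_w = 490 mm. Treat welds as unit-width lines.
Centroid: x̄ = 2×80×40 / 490 = 13.06 mm from the vertical weld.
Polar moment about centroid: J = I_x + I_y = [330³/12 + 2×80×165²] + [330×13.06² + 2(80³/12 + 80×26.94²)] = 7608000 mm³.
Direct shear f_v = P/L_w = 227×10³ / 490 = 463.3 N/mm (vertical).
Torsion M = P·e = 227×10³ × 175 = 39725000 N·mm.
Critical point at (x, y) = (66.94, 165) from centroid. f_tx = M·y/J = 861.5 N/mm; f_ty = M·x/J = 349.5 N/mm.
Resultant f_max = √[f_tx² + (f_v + f_ty)²] = √[861.5² + (463.3 + 349.5)²] = 1184 N/mm.
Capacity per unit length: φr_n = 0.75 × 0.6 × 480 × (0.707 × 6) = 916.3 N/mm.
1184 > 916.3 → NOT adequate.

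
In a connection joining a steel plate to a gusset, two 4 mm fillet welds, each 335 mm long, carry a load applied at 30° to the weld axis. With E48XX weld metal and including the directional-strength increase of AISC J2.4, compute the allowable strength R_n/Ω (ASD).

E48XX → F_EXX = 480 MPa.
t_e = 0.707 × 4 = 2.828 mm; A_we = 2.828 × 670 = 1895 mm².
Directional factor: 1.0 + 0.5 sin^1.5(30°) = 1.177.
F_nw = 0.6 × 480 × 1.177 = 338.9 MPa.
R_n/Ω = (338.9 × 1895) / 2.0 × 10⁻³ = 321.1 kN.

R_n/Ω ≈ 321 kN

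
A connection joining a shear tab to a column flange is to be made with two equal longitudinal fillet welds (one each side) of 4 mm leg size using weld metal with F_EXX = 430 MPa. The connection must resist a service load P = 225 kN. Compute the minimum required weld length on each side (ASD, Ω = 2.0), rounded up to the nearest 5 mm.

L = 310 mm on each side

Throat t_e = 0.707 × 4 = 2.828 mm.
r_n/Ω = (0.6 × 430 × 2.828) / 2.0 = 364.8 N/mm = 0.3648 kN/mm.
L_req = P / (r_n/Ω) = 225 / 0.3648 = 616.8 mm total.
Per side: 616.8 / 2 = 308.4 mm.
Round up → use L = 310 mm on each side.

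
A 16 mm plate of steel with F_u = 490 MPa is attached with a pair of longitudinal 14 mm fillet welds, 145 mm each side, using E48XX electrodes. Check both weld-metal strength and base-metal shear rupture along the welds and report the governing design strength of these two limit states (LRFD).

φR_n ≈ 620 kN (weld metal governs)

E48XX → F_EXX = 480 MPa.
t_e = 0.707 × 14 = 9.898 mm; L = 290 mm.
Weld metal: φR_n = 0.75 × 0.6 × 480 × 9.898 × 290 × 10⁻³ = 620 kN.
Base metal (shear rupture): φR_n = 0.75 × 0.6 × 490 × 16 × 290 × 10⁻³ = 1023 kN.
Governing: weld metal.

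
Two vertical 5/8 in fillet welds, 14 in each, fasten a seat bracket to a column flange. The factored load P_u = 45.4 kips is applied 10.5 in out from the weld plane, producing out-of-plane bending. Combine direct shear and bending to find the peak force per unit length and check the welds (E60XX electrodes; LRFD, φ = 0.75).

E60XX → F_EXX = 60 ksi.
L_w = 2 × 14 = 28 in; section modulus (unit throat) S = 2 × L²/6 = 65.33 in².
Direct shear f_v = P/L_w = 45.4/28 = 1.621 kip/in.
Moment M = P × e = 45.4 × 10.5 = 476.7 kip·in; bending f_b = M/S = 7.296 kip/in.
f_max = √(f_v² + f_b²) = √(1.621² + 7.296²) = 7.474 kip/in.
φr_n = 0.75 × 0.6 × 60 × (0.707 × 0.625) = 11.93 kip/in → adequate.

f_max ≈ 7.47 kip/in; adequate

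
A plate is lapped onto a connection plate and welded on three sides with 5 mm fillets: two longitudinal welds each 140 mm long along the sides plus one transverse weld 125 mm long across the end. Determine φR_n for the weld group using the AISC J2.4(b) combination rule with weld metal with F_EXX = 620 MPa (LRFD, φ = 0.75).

φR_n ≈ 420 kN

t_e = 0.707 × 5 = 3.535 mm.
R_nwl = 0.6 × 620 × 3.535 × 280 × 10⁻³ = 368.2 kN (longitudinal, 2 welds).
R_nwt = 0.6 × 620 × 3.535 × 125 × 10⁻³ = 164.4 kN (transverse, base value).
(i) R_nwl + R_nwt = 532.6 kN; (ii) 0.85 R_nwl + 1.5 R_nwt = 559.5 kN.
R_n = max = 559.5 kN [governs: (ii)]; φR_n = 419.7 kN.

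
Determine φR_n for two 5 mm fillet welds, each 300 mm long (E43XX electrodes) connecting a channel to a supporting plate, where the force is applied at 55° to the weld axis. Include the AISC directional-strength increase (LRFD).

φR_n ≈ 563 kN

E43XX → F_EXX = 430 MPa.
t_e = 0.707 × 5 = 3.535 mm; A_we = 3.535 × 600 = 2121 mm².
Directional factor: 1.0 + 0.5 sin^1.5(55°) = 1.371.
F_nw = 0.6 × 430 × 1.371 = 353.6 MPa.
φR_n = 0.75 × 353.6 × 2121 × 10⁻³ = 562.6 kN.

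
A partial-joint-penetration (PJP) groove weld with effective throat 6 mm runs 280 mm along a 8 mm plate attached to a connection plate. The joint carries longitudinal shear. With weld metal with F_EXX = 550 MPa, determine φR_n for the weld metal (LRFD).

Effective throat (given) t_e = 6 mm.
A_we = 6 × 280 = 1680 mm².
F_nw = 0.6 F_EXX = 330 MPa.
φR_n = 0.75 × 330 × 1680 × 10⁻³ = 415.8 kN.

φR_n ≈ 416 kN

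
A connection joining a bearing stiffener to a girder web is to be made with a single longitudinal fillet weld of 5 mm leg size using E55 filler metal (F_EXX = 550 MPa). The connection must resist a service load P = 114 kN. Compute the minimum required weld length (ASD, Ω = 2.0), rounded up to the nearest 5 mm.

L = 200 mm

Throat t_e = 0.707 × 5 = 3.535 mm.
r_n/Ω = (0.6 × 550 × 3.535) / 2.0 = 583.3 N/mm = 0.5833 kN/mm.
L_req = P / (r_n/Ω) = 114 / 0.5833 = 195.4 mm total.
Round up → use L = 200 mm.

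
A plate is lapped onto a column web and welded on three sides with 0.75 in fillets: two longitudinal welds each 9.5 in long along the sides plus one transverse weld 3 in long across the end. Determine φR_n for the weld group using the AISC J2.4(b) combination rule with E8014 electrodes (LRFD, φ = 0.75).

φR_n ≈ 420 kip

E80XX → F_EXX = 80 ksi.
t_e = 0.707 × 0.75 = 0.5302 in.
R_nwl = 0.6 × 80 × 0.5302 × 19 = 483.6 kip (longitudinal, 2 welds).
R_nwt = 0.6 × 80 × 0.5302 × 3 = 76.36 kip (transverse, base value).
(i) R_nwl + R_nwt = 559.9 kip; (ii) 0.85 R_nwl + 1.5 R_nwt = 525.6 kip.
R_n = max = 559.9 kip [governs: (i)]; φR_n = 420 kip.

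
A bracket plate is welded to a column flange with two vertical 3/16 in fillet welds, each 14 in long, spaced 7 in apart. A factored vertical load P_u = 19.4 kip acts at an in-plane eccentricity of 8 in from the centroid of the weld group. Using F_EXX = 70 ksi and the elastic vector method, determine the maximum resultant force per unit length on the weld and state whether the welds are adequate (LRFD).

f_max ≈ 1.93 kip/in; adequate

Total weld length L_w = 28 in. Treat welds as unit-width lines.
Polar moment about centroid: J = 2[d³/12 + d(b/2)²] = 2[14³/12 + 14×3.5²] = 800.3 in³.
Direct shear f_v = P/L_w = 19.4 / 28 = 0.6929 kip/in (vertical).
Torsion M = P·e = 19.4 × 8 = 155.2 kip·in.
Critical point at (x, y) = (3.5, 7) from centroid. f_tx = M·y/J = 1.357 kip/in; f_ty = M·x/J = 0.6787 kip/in.
Resultant f_max = √[f_tx² + (f_v + f_ty)²] = √[1.357² + (0.6929 + 0.6787)²] = 1.93 kip/in.
Capacity per unit length: φr_n = 0.75 × 0.6 × 70 × (0.707 × 0.1875) = 4.176 kip/in.
1.93 ≤ 4.176 → adequate.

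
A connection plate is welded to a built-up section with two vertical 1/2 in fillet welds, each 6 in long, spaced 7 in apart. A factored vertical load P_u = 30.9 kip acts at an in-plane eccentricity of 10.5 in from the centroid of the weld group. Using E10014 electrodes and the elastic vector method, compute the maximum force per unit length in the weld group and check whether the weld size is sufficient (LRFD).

f_max ≈ 10.3 kip/in; adequate

E100XX → F_EXX = 100 ksi.
Total weld length L_w = 12 in. Treat welds as unit-width lines.
Polar moment about centroid: J = 2[d³/12 + d(b/2)²] = 2[6³/12 + 6×3.5²] = 183 in³.
Direct shear f_v = P/L_w = 30.9 / 12 = 2.575 kip/in (vertical).
Torsion M = P·e = 30.9 × 10.5 = 324.45 kip·in.
Critical point at (x, y) = (3.5, 3) from centroid. f_tx = M·y/J = 5.319 kip/in; f_ty = M·x/J = 6.205 kip/in.
Resultant f_max = √[f_tx² + (f_v + f_ty)²] = √[5.319² + (2.575 + 6.205)²] = 10.27 kip/in.
Capacity per unit length: φr_n = 0.75 × 0.6 × 100 × (0.707 × 0.5) = 15.91 kip/in.
10.27 ≤ 15.91 → adequate.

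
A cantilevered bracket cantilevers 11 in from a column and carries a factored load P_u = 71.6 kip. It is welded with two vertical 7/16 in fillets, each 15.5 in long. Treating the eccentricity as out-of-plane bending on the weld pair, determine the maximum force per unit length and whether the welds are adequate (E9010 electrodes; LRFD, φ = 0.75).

f_max ≈ 10.1 kip/in; adequate

E90XX → F_EXX = 90 ksi.
L_w = 2 × 15.5 = 31 in; section modulus (unit throat) S = 2 × L²/6 = 80.08 in².
Direct shear f_v = P/L_w = 71.6/31 = 2.31 kip/in.
Moment M = P × e = 71.6 × 11 = 787.6 kip·in; bending f_b = M/S = 9.835 kip/in.
f_max = √(f_v² + f_b²) = √(2.31² + 9.835²) = 10.1 kip/in.
φr_n = 0.75 × 0.6 × 90 × (0.707 × 0.4375) = 12.53 kip/in → adequate.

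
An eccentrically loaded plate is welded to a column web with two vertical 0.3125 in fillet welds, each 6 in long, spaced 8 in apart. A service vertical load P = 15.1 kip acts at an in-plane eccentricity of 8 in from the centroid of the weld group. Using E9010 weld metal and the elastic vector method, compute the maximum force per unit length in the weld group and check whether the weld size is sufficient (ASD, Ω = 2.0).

f_max ≈ 3.73 kip/in; adequate

E90XX → F_EXX = 90 ksi.
Total weld length L_w = 12 in. Treat welds as unit-width lines.
Polar moment about centroid: J = 2[d³/12 + d(b/2)²] = 2[6³/12 + 6×4²] = 228 in³.
Direct shear f_v = P/L_w = 15.1 / 12 = 1.258 kip/in (vertical).
Torsion M = P·e = 15.1 × 8 = 120.8 kip·in.
Critical point at (x, y) = (4, 3) from centroid. f_tx = M·y/J = 1.589 kip/in; f_ty = M·x/J = 2.119 kip/in.
Resultant f_max = √[f_tx² + (f_v + f_ty)²] = √[1.589² + (1.258 + 2.119)²] = 3.733 kip/in.
Capacity per unit length: r_n/Ω = (1/2.0) × 0.6 × 90 × (0.707 × 0.3125) = 5.965 kip/in.
3.733 ≤ 5.965 → adequate.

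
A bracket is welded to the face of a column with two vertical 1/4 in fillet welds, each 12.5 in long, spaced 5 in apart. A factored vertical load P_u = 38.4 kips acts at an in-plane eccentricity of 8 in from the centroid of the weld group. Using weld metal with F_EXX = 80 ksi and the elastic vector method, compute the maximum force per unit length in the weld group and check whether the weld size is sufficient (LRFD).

f_max ≈ 5.07 kip/in; adequate

Total weld length L_w = 25 in. Treat welds as unit-width lines.
Polar moment about centroid: J = 2[d³/12 + d(b/2)²] = 2[12.5³/12 + 12.5×2.5²] = 481.8 in³.
Direct shear f_v = P/L_w = 38.4 / 25 = 1.536 kip/in (vertical).
Torsion M = P·e = 38.4 × 8 = 307.2 kip·in.
Critical point at (x, y) = (2.5, 6.25) from centroid. f_tx = M·y/J = 3.985 kip/in; f_ty = M·x/J = 1.594 kip/in.
Resultant f_max = √[f_tx² + (f_v + f_ty)²] = √[3.985² + (1.536 + 1.594)²] = 5.068 kip/in.
Capacity per unit length: φr_n = 0.75 × 0.6 × 80 × (0.707 × 0.25) = 6.363 kip/in.
5.068 ≤ 6.363 → adequate.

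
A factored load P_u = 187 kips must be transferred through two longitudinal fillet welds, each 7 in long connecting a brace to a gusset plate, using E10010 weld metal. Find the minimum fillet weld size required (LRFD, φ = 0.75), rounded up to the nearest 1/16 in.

w = 7/16 in

E100XX → F_EXX = 100 ksi.
Total weld length L = 14 in.
Required throat t_e = P_u / (φ × 0.6 F_EXX × L) = 187 / (0.75 × 0.6 × 100 × 14) = 0.2968 in.
Required leg w = t_e / 0.707 = 0.4198 in → use 7/16 in.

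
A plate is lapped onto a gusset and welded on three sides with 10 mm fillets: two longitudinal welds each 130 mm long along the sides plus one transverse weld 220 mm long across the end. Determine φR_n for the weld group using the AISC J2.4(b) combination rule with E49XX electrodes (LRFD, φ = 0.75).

φR_n ≈ 859 kN

E49XX → F_EXX = 490 MPa.
t_e = 0.707 × 10 = 7.07 mm.
R_nwl = 0.6 × 490 × 7.07 × 260 × 10⁻³ = 540.4 kN (longitudinal, 2 welds).
R_nwt = 0.6 × 490 × 7.07 × 220 × 10⁻³ = 457.3 kN (transverse, base value).
(i) R_nwl + R_nwt = 997.7 kN; (ii) 0.85 R_nwl + 1.5 R_nwt = 1145 kN.
R_n = max = 1145 kN [governs: (ii)]; φR_n = 859 kN.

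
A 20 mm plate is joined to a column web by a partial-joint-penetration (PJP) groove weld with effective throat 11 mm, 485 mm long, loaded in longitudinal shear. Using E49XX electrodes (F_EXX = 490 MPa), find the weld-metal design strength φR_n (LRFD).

φR_n ≈ 1180 kN

Effective throat (given) t_e = 11 mm.
A_we = 11 × 485 = 5335 mm².
F_nw = 0.6 F_EXX = 294 MPa.
φR_n = 0.75 × 294 × 5335 × 10⁻³ = 1176 kN.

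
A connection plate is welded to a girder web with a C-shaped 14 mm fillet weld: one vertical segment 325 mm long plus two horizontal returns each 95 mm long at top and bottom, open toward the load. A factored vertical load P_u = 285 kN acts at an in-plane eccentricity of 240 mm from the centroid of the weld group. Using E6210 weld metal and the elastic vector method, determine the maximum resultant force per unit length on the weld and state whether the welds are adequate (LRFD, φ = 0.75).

E62XX → F_EXX = 620 MPa.
Total weld length L_w = 515 mm. Treat welds as unit-width lines.
Centroid: x̄ = 2×95×47.5 / 515 = 17.52 mm from the vertical weld.
Polar moment about centroid: J = I_x + I_y = [325³/12 + 2×95×162.5²] + [325×17.52² + 2(95³/12 + 95×29.98²)] = 8291000 mm³.
Direct shear f_v = P/L_w = 285×10³ / 515 = 553.4 N/mm (vertical).
Torsion M = P·e = 285×10³ × 240 = 68400000 N·mm.
Critical point at (x, y) = (77.48, 162.5) from centroid. f_tx = M·y/J = 1341 N/mm; f_ty = M·x/J = 639.1 N/mm.
Resultant f_max = √[f_tx² + (f_v + f_ty)²] = √[1341² + (553.4 + 639.1)²] = 1794 N/mm.
Capacity per unit length: φr_n = 0.75 × 0.6 × 620 × (0.707 × 14) = 2762 N/mm.
1794 ≤ 2762 → adequate.

f_max ≈ 1790 N/mm; adequate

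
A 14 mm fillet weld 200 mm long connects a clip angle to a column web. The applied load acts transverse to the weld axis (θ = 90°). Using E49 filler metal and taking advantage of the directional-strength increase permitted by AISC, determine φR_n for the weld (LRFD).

E49XX → F_EXX = 490 MPa.
t_e = 0.707 × 14 = 9.898 mm; A_we = 9.898 × 200 = 1980 mm².
Directional factor: 1.0 + 0.5 sin^1.5(90°) = 1.5.
F_nw = 0.6 × 490 × 1.5 = 441 MPa.
φR_n = 0.75 × 441 × 1980 × 10⁻³ = 654.8 kN.

φR_n ≈ 655 kN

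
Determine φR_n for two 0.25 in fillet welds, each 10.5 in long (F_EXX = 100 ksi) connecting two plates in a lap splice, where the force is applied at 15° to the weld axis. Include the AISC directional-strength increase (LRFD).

φR_n ≈ 178 kip

t_e = 0.707 × 0.25 = 0.1767 in; A_we = 0.1767 × 21 = 3.712 in².
Directional factor: 1.0 + 0.5 sin^1.5(15°) = 1.066.
F_nw = 0.6 × 100 × 1.066 = 63.95 ksi.
φR_n = 0.75 × 63.95 × 3.712 = 178 kip.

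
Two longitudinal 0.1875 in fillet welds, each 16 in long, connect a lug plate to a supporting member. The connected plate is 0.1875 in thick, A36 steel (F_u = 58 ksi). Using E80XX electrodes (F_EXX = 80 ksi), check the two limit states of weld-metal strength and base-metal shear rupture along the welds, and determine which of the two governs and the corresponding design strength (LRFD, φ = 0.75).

φR_n ≈ 153 kips (weld metal governs)

t_e = 0.707 × 0.1875 = 0.1326 in; L = 32 in.
Weld metal: φR_n = 0.75 × 0.6 × 80 × 0.1326 × 32 = 152.7 kips.
Base metal (shear rupture): φR_n = 0.75 × 0.6 × 58 × 0.1875 × 32 = 156.6 kips.
Governing: weld metal.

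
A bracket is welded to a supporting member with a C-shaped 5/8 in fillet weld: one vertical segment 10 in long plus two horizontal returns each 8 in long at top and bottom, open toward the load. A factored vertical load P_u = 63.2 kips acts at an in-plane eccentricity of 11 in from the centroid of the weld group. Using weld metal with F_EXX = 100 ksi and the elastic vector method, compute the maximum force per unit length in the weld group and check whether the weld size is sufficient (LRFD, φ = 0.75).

f_max ≈ 9.72 kip/in; adequate

Total weld length L_w = 26 in. Treat welds as unit-width lines.
Centroid: x̄ = 2×8×4 / 26 = 2.462 in from the vertical weld.
Polar moment about centroid: J = I_x + I_y = [10³/12 + 2×8×5²] + [10×2.462² + 2(8³/12 + 8×1.538²)] = 667.1 in³.
Direct shear f_v = P/L_w = 63.2 / 26 = 2.431 kip/in (vertical).
Torsion M = P·e = 63.2 × 11 = 695.2 kip·in.
Critical point at (x, y) = (5.538, 5) from centroid. f_tx = M·y/J = 5.21 kip/in; f_ty = M·x/J = 5.772 kip/in.
Resultant f_max = √[f_tx² + (f_v + f_ty)²] = √[5.21² + (2.431 + 5.772)²] = 9.717 kip/in.
Capacity per unit length: φr_n = 0.75 × 0.6 × 100 × (0.707 × 0.625) = 19.88 kip/in.
9.717 ≤ 19.88 → adequate.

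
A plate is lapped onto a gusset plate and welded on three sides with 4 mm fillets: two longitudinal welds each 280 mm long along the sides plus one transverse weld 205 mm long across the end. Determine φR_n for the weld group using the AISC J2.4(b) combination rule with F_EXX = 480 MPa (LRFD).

φR_n ≈ 479 kN

t_e = 0.707 × 4 = 2.828 mm.
R_nwl = 0.6 × 480 × 2.828 × 560 × 10⁻³ = 456.1 kN (longitudinal, 2 welds).
R_nwt = 0.6 × 480 × 2.828 × 205 × 10⁻³ = 167 kN (transverse, base value).
(i) R_nwl + R_nwt = 623.1 kN; (ii) 0.85 R_nwl + 1.5 R_nwt = 638.1 kN.
R_n = max = 638.1 kN [governs: (ii)]; φR_n = 478.6 kN.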